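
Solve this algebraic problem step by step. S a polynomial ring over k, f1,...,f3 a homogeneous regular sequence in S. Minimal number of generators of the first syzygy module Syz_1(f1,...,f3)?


Regular sequence => Koszul complex is the minimal free resolution.
Syz_1 minimally generated by Koszul relations f_i*e_j - f_j*e_i (i<j): mu(Syz_1) = beta_2 = C(m,2) = m(m-1)/2
m=3
3*2/2 = 3


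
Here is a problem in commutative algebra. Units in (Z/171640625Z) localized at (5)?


Local ring = Z/78125Z.
phi(78125) = 5^6*(5-1) = 62500


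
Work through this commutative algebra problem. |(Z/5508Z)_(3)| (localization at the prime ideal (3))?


3-primary part: 5508=3^4*68
Size=3^4=81


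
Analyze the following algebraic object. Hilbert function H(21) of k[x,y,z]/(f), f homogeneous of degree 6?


C(23,2)-C(17,2)=253-136=117


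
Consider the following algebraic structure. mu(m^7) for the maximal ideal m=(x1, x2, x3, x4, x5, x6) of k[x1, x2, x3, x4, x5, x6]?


Graded Nakayama: mu(m^d) = dim_k (m^d/m^(d+1)) = #degree-7 monomials in 6 vars
C(n+d-1,d)=C(12,7)=792


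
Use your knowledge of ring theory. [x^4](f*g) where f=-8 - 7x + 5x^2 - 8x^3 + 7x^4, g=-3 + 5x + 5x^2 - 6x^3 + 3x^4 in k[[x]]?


[x^4] = sum a_i*b_j, i+j=4
  -8*3=-24
  -7*-6=42
  5*5=25
  -8*5=-40
  7*-3=-21
Sum=-18


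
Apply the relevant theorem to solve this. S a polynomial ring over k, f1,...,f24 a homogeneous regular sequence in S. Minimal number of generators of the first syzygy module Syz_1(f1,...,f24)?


Regular sequence => Koszul complex is the minimal free resolution.
Syz_1 minimally generated by Koszul relations f_i*e_j - f_j*e_i (i<j): mu(Syz_1) = beta_2 = C(m,2) = m(m-1)/2
m=24
24*23/2 = 276


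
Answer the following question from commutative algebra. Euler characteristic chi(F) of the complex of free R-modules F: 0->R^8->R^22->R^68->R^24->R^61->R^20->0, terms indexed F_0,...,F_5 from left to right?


chi = sum (-1)^i * rank:
(-1)^0*8=8
(-1)^1*22=-22
(-1)^2*68=68
(-1)^3*24=-24
(-1)^4*61=61
(-1)^5*20=-20
chi=71


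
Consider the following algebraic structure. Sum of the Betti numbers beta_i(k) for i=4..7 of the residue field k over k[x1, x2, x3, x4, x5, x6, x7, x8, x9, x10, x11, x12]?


Koszul resolution: beta_i(k)=C(n,i), n=12
C(12,4)=495, C(12,5)=792, C(12,6)=924, C(12,7)=792
Sum=3003


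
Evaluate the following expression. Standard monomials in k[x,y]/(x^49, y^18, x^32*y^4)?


k[x,y]/I, I = (x^49, y^18, x^32*y^4)
Rect: 49x18=882. Corner: (49-32)x(18-4)=238.
dim = 882-238 = 644


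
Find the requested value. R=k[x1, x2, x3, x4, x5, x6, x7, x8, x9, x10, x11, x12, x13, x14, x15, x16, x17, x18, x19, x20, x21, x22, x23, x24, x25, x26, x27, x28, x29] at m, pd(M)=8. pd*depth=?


pd+depth=29
depth=29-8=21
pd*depth=8*21=168


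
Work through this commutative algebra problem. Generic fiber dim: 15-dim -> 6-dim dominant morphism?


dim(fiber)=dim(X)-dim(Y)=15-6=9


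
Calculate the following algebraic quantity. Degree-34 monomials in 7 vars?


C(d+n-1,n-1)=C(40,6)=3838380


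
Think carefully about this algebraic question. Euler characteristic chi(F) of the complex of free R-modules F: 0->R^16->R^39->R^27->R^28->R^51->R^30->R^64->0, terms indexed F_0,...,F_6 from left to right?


chi = sum (-1)^i * rank:
(-1)^0*16=16
(-1)^1*39=-39
(-1)^2*27=27
(-1)^3*28=-28
(-1)^4*51=51
(-1)^5*30=-30
(-1)^6*64=64
chi=61


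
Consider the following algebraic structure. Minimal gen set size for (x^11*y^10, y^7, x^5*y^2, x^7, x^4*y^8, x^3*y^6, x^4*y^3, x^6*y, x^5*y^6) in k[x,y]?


Remove redundant (divisible by others).
x^11*y^10 redundant.
x^4*y^8 redundant.
x^5*y^6 redundant.
Min: x^7, x^6*y, x^5*y^2, x^4*y^3, x^3*y^6, y^7
Count=6


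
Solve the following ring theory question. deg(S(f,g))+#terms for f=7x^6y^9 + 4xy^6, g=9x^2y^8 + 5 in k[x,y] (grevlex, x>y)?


LT(f)=7x^6y^9, LT(g)=9x^2y^8
lcm(LM)=x^6y^9
S(f,g) (scaled by 63 to clear denominators) = 9*f - 7x^4y*g = 36xy^6 - 35x^4y
2 terms, deg 7.
7+2=9


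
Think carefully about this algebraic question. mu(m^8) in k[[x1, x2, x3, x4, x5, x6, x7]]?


C(n+d-1,d)=C(14,8)=3003


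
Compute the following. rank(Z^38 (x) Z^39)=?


rank(M(x)N) = rank(M)*rank(N)
38*39 = 1482


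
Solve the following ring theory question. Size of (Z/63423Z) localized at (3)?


3-primary part: 63423=3^7*29
Size=3^7=2187


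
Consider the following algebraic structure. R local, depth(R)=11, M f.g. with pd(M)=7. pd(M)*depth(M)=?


pd+depth=11
depth=11-7=4
pd*depth=7*4=28


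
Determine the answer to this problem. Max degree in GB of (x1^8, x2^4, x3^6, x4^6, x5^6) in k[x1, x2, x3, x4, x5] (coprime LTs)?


Pure powers, coprime LTs => already GB.
Degrees: 8, 4, 6, 6, 6
Max=8


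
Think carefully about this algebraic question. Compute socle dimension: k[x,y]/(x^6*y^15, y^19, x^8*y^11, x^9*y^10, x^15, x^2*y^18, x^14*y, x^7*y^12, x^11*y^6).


Socle = ann(m) = span of standard monomials u with x*u, y*u in I (staircase corners).
Minimal generators: x^15, x^14*y, x^11*y^6, x^9*y^10, x^8*y^11, x^7*y^12, x^6*y^15, x^2*y^18, y^19
Corners: xy^18, x^5y^17, x^6y^14, x^7y^11, x^8y^10, x^10y^9, x^13y^5, x^14
Socle dim=8


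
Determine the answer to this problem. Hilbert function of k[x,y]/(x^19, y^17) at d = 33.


k[x,y], I = (x^19, y^17), d = 33
Need i < 19 and d-i < 17.
Range: 17 <= i <= 18.
H(33) = 2


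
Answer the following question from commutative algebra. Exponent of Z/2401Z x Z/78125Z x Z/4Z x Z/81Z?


Exponent = lcm of the cyclic orders; pairwise coprime => product.
7^4*5^7*2^2*3^4=2401*78125*4*81=60775312500


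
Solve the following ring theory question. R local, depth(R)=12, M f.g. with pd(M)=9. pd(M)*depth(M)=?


pd+depth=12
depth=12-9=3
pd*depth=9*3=27


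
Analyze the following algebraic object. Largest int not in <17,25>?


gcd(17,25)=1 => F=ab-a-b=17*25-17-25=425-42=383


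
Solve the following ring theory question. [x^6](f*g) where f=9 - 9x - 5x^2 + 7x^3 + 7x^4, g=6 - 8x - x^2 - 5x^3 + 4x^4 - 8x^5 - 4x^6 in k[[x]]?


[x^6] = sum a_i*b_j, i+j=6
  9*-4=-36
  -9*-8=72
  -5*4=-20
  7*-5=-35
  7*-1=-7
Sum=-26


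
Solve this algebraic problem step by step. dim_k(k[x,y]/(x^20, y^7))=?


Basis: x^i*y^j, i<20, j<7
20*7=140


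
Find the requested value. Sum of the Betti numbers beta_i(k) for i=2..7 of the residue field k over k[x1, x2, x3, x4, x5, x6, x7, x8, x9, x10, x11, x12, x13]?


Koszul resolution: beta_i(k)=C(n,i), n=13
C(13,2)=78, C(13,3)=286, C(13,4)=715, C(13,5)=1287, C(13,6)=1716, C(13,7)=1716
Sum=5798


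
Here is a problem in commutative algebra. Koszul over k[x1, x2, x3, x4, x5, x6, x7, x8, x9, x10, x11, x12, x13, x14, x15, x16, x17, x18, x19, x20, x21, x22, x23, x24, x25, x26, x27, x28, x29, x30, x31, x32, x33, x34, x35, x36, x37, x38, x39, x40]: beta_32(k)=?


C(n,i)=C(40,32)=76904685


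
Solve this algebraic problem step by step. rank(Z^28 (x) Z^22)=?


rank(M(x)N) = rank(M)*rank(N)
28*22 = 616


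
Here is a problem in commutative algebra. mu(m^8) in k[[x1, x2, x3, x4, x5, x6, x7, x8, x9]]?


C(n+d-1,d)=C(16,8)=12870


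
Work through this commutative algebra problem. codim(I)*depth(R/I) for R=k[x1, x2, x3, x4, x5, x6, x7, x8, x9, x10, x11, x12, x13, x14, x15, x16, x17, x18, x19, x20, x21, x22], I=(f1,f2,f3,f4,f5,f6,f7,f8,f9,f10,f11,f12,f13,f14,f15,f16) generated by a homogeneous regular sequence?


codim=16, depth=dim(R/I)=22-16=6
Product=16*6=96


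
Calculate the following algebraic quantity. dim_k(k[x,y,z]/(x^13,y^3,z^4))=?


Basis: x^iy^jz^k, i<13,j<3,k<4
13*3*4=156


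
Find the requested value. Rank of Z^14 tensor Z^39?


rank(M(x)N) = rank(M)*rank(N)
14*39 = 546


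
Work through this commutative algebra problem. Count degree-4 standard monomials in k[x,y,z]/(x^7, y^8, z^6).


Need i<7, j<8, k<6 with i+j+k=4.
For each i, j ranges over max(0,4-i-5)..min(7,4-i):
  i=0: j in [0,4] -> 5
  i=1: j in [0,3] -> 4
  i=2: j in [0,2] -> 3
  i=3: j in [0,1] -> 2
  i=4: j in [0,0] -> 1
H(4) = 5+4+3+2+1 = 15


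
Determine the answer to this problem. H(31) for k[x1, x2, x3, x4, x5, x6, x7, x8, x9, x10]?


C(d+n-1,n-1)=C(40,9)=273438880


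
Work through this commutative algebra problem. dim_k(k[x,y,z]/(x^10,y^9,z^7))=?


Basis: x^iy^jz^k, i<10,j<9,k<7
10*9*7=630


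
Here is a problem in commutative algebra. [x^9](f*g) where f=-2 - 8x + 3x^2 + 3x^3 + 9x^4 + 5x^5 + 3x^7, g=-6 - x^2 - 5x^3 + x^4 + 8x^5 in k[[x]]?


[x^9] = sum a_i*b_j, i+j=9
  9*8=72
  5*1=5
  3*-1=-3
Sum=74


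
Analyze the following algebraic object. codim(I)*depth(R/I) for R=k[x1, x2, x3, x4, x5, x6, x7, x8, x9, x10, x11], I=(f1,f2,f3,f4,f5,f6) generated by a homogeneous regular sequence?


codim=6, depth=dim(R/I)=11-6=5
Product=6*5=30


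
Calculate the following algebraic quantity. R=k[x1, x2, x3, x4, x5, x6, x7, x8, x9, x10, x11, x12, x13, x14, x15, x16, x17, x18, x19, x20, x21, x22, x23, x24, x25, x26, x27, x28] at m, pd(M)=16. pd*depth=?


pd+depth=28
depth=28-16=12
pd*depth=16*12=192


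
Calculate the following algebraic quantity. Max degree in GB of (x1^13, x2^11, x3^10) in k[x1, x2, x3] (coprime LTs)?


Pure powers, coprime LTs => already GB.
Degrees: 13, 11, 10
Max=13


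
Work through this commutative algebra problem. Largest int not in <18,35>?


gcd(18,35)=1 => F=ab-a-b=18*35-18-35=630-53=577


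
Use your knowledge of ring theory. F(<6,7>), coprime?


gcd(6,7)=1 => F=ab-a-b=6*7-6-7=42-13=29


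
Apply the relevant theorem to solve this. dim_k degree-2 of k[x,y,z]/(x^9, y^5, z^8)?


Need i<9, j<5, k<8 with i+j+k=2.
For each i, j ranges over max(0,2-i-7)..min(4,2-i):
  i=0: j in [0,2] -> 3
  i=1: j in [0,1] -> 2
  i=2: j in [0,0] -> 1
H(2) = 3+2+1 = 6


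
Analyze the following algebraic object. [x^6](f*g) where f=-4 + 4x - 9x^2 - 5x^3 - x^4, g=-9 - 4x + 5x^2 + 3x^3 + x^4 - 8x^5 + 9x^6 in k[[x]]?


[x^6] = sum a_i*b_j, i+j=6
  -4*9=-36
  4*-8=-32
  -9*1=-9
  -5*3=-15
  -1*5=-5
Sum=-97


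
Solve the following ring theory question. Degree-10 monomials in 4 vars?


C(d+n-1,n-1)=C(13,3)=286


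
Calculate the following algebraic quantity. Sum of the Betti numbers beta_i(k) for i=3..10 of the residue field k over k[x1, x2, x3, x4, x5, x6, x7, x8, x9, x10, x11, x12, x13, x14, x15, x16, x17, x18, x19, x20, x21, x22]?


Koszul resolution: beta_i(k)=C(n,i), n=22
C(22,3)=1540, C(22,4)=7315, C(22,5)=26334, C(22,6)=74613, C(22,7)=170544, C(22,8)=319770, C(22,9)=497420, C(22,10)=646646
Sum=1744182


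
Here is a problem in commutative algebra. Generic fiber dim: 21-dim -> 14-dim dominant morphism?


dim(fiber)=dim(X)-dim(Y)=21-14=7


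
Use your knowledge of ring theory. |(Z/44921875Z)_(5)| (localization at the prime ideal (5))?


5-primary part: 44921875=5^9*23
Size=5^9=1953125


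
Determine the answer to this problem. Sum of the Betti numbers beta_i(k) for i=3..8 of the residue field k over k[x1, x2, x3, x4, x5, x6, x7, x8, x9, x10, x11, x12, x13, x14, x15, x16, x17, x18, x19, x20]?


Koszul resolution: beta_i(k)=C(n,i), n=20
C(20,3)=1140, C(20,4)=4845, C(20,5)=15504, C(20,6)=38760, C(20,7)=77520, C(20,8)=125970
Sum=263739


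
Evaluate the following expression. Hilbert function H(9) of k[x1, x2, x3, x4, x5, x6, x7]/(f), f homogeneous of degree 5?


C(15,6)-C(10,6)=5005-210=4795


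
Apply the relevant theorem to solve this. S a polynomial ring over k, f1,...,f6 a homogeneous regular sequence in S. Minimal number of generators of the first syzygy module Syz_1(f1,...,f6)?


Regular sequence => Koszul complex is the minimal free resolution.
Syz_1 minimally generated by Koszul relations f_i*e_j - f_j*e_i (i<j): mu(Syz_1) = beta_2 = C(m,2) = m(m-1)/2
m=6
6*5/2 = 15


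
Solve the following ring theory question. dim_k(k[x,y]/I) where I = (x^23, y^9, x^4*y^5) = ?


k[x,y]/I, I = (x^23, y^9, x^4*y^5)
Rect: 23x9=207. Corner: (23-4)x(9-5)=76.
dim = 207-76 = 131


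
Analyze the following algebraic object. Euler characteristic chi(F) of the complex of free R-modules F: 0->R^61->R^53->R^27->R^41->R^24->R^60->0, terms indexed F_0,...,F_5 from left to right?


chi = sum (-1)^i * rank:
(-1)^0*61=61
(-1)^1*53=-53
(-1)^2*27=27
(-1)^3*41=-41
(-1)^4*24=24
(-1)^5*60=-60
chi=-42


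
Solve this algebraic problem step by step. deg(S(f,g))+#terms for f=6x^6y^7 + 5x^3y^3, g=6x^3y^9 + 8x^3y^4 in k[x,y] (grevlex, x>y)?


LT(f)=6x^6y^7, LT(g)=6x^3y^9
lcm(LM)=x^6y^9
S(f,g) (scaled by 36 to clear denominators) = 6y^2*f - 6x^3*g = -48x^6y^4 + 30x^3y^5
2 terms, deg 10.
10+2=12


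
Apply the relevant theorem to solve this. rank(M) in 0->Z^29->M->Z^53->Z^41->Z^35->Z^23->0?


Alt sum=0:
(-1)^0*29 + (-1)^1*? + (-1)^2*53 + (-1)^3*41 + (-1)^4*35 + (-1)^5*23=0
rank(M)=53


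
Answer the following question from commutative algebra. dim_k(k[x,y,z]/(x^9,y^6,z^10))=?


Basis: x^iy^jz^k, i<9,j<6,k<10
9*6*10=540


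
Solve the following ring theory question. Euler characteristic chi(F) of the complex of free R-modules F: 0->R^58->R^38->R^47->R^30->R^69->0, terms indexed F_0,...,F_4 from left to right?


chi = sum (-1)^i * rank:
(-1)^0*58=58
(-1)^1*38=-38
(-1)^2*47=47
(-1)^3*30=-30
(-1)^4*69=69
chi=106


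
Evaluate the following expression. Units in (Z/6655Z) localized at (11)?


Local ring = Z/1331Z.
phi(1331) = 11^2*(11-1) = 1210


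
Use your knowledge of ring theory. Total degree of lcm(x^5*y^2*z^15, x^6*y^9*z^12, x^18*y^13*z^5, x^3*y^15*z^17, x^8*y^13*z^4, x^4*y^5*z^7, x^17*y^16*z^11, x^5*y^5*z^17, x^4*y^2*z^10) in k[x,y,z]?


lcm = componentwise max:
x: max(5,6,18,3,8,4,17,5,4)=18
y: max(2,9,13,15,13,5,16,5,2)=16
z: max(15,12,5,17,4,7,11,17,10)=17
Total=18+16+17=51


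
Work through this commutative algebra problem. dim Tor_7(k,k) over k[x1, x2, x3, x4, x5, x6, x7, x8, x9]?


Koszul: C(n,i)=C(9,7)=36


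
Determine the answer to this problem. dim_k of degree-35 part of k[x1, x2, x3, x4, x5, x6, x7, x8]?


C(d+n-1,n-1)=C(42,7)=26978328


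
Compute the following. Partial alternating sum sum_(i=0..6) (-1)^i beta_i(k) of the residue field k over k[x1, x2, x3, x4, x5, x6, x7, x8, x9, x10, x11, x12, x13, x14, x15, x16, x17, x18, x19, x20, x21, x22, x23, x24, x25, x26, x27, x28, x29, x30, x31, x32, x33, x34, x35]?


Koszul resolution: beta_i(k)=C(n,i), n=35
sum_(i=0..p) (-1)^i C(n,i) = (-1)^p C(n-1,p)
(-1)^6*C(34,6) = (-1)^6*1344904 = 1344904


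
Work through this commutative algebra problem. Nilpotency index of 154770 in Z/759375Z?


154770^k mod 759375:
k=1: 154770
k=2: 27900
k=3: 276750
k=4: 50625
k=5: 0
First zero at k = 5


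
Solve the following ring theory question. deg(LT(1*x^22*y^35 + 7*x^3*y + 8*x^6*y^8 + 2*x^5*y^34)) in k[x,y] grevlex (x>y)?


LT: 1*x^22*y^35
deg_x=22, deg_y=35
Total=22+35=57


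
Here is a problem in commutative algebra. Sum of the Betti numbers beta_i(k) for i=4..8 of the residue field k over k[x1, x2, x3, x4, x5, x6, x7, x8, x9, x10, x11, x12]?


Koszul resolution: beta_i(k)=C(n,i), n=12
C(12,4)=495, C(12,5)=792, C(12,6)=924, C(12,7)=792, C(12,8)=495
Sum=3498


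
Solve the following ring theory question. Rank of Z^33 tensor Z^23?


rank(M(x)N) = rank(M)*rank(N)
33*23 = 759


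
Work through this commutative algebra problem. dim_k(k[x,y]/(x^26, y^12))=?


Basis: x^i*y^j, i<26, j<12
26*12=312


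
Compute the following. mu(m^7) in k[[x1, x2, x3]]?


C(n+d-1,d)=C(9,7)=36


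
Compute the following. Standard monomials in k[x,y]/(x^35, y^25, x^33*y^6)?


k[x,y]/I, I = (x^35, y^25, x^33*y^6)
Rect: 35x25=875. Corner: (35-33)x(25-6)=38.
dim = 875-38 = 837


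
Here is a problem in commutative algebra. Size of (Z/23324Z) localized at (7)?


7-primary part: 23324=7^3*68
Size=7^3=343


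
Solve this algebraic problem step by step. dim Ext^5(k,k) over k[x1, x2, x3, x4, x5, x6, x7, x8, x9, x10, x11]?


C(n,i)=C(11,5)=462


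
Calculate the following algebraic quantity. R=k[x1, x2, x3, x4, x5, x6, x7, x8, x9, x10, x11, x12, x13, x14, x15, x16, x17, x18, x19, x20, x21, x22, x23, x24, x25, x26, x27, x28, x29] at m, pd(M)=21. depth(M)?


pd+depth=depth(R)=29
depth=29-21=8


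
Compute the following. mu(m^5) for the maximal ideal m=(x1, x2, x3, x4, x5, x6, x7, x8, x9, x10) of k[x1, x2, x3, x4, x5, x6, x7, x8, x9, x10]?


Graded Nakayama: mu(m^d) = dim_k (m^d/m^(d+1)) = #degree-5 monomials in 10 vars
C(n+d-1,d)=C(14,5)=2002


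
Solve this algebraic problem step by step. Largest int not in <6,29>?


gcd(6,29)=1 => F=ab-a-b=6*29-6-29=174-35=139


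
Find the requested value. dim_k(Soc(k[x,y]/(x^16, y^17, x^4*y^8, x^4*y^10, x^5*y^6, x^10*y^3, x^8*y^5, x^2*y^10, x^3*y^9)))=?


Socle = ann(m) = span of standard monomials u with x*u, y*u in I (staircase corners).
Redundant generators: x^4*y^10
Minimal generators: x^16, x^10*y^3, x^8*y^5, x^5*y^6, x^4*y^8, x^3*y^9, x^2*y^10, y^17
Corners: xy^16, x^2y^9, x^3y^8, x^4y^7, x^7y^5, x^9y^4, x^15y^2
Socle dim=7


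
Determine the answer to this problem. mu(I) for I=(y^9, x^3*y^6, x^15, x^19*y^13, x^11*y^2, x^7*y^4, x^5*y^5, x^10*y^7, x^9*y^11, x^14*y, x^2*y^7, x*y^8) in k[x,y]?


Remove redundant (divisible by others).
x^9*y^11 redundant.
x^10*y^7 redundant.
x^19*y^13 redundant.
Min: x^15, x^14*y, x^11*y^2, x^7*y^4, x^5*y^5, x^3*y^6, x^2*y^7, x*y^8, y^9
Count=9


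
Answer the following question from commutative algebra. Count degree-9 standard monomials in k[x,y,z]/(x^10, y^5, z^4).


Need i<10, j<5, k<4 with i+j+k=9.
For each i, j ranges over max(0,9-i-3)..min(4,9-i):
  i=0: j in [6,4] -> 0
  i=1: j in [5,4] -> 0
  i=2: j in [4,4] -> 1
  i=3: j in [3,4] -> 2
  i=4: j in [2,4] -> 3
  i=5: j in [1,4] -> 4
  i=6: j in [0,3] -> 4
  i=7: j in [0,2] -> 3
  i=8: j in [0,1] -> 2
  i=9: j in [0,0] -> 1
H(9) = 0+0+1+2+3+4+4+3+2+1 = 20


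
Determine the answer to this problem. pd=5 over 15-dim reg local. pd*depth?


pd+depth=15
depth=15-5=10
pd*depth=5*10=50


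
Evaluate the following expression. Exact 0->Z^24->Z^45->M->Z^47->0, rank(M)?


Alt sum=0:
(-1)^0*24 + (-1)^1*45 + (-1)^2*? + (-1)^3*47=0
rank(M)=68


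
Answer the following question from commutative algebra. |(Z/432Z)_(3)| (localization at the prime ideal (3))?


3-primary part: 432=3^3*16
Size=3^3=27


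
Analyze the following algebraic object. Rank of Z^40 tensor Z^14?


rank(M(x)N) = rank(M)*rank(N)
40*14 = 560


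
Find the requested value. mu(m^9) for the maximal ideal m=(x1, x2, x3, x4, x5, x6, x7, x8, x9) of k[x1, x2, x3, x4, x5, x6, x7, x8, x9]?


Graded Nakayama: mu(m^d) = dim_k (m^d/m^(d+1)) = #degree-9 monomials in 9 vars
C(n+d-1,d)=C(17,9)=24310


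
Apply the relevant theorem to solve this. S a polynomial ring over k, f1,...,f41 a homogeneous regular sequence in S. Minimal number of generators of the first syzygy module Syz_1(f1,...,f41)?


Regular sequence => Koszul complex is the minimal free resolution.
Syz_1 minimally generated by Koszul relations f_i*e_j - f_j*e_i (i<j): mu(Syz_1) = beta_2 = C(m,2) = m(m-1)/2
m=41
41*40/2 = 820


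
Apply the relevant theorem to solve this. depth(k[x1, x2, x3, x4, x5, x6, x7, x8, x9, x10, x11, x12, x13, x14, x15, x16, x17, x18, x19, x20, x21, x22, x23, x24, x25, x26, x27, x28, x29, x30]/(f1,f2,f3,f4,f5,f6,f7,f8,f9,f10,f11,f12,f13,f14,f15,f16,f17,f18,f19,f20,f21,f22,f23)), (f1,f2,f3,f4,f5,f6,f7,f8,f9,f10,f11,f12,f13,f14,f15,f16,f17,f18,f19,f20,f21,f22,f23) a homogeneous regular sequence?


depth(R)=30
depth(R/I)=30-23=7


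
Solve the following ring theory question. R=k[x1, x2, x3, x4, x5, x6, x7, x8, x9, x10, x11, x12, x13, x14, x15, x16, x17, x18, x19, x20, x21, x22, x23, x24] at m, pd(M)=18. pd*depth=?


pd+depth=24
depth=24-18=6
pd*depth=18*6=108


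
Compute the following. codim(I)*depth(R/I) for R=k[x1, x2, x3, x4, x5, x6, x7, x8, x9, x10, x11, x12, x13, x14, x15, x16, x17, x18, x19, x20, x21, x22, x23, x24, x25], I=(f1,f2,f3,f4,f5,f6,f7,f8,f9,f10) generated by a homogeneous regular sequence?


codim=10, depth=dim(R/I)=25-10=15
Product=10*15=150


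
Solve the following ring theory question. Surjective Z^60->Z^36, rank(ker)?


rank(ker) = 60-36 = 24


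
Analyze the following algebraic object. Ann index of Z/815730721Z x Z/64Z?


Exponent = lcm of the cyclic orders; pairwise coprime => product.
13^8*2^6=815730721*64=52206766144


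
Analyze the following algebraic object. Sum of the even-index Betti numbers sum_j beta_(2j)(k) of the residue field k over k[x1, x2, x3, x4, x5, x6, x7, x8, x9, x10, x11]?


Koszul resolution: beta_i(k)=C(n,i), n=11
sum_even C(11,i) = 2^(n-1) = 2^10 = 1024


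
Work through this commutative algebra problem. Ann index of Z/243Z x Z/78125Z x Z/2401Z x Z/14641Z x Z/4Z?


Exponent = lcm of the cyclic orders; pairwise coprime => product.
3^5*5^7*7^4*11^4*2^2=243*78125*2401*14641*4=2669434050937500


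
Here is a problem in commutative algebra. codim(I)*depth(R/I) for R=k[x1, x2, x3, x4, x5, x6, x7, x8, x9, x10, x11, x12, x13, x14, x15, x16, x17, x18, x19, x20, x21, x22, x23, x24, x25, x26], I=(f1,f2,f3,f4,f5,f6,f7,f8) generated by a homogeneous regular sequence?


codim=8, depth=dim(R/I)=26-8=18
Product=8*18=144


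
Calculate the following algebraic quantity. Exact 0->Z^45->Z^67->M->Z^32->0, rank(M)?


Alt sum=0:
(-1)^0*45 + (-1)^1*67 + (-1)^2*? + (-1)^3*32=0
rank(M)=54


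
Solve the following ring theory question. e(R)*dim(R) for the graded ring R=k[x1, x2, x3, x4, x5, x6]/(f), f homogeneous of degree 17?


e(R)=deg(f)=17, dim(R)=6-1=5
e*dim=17*5=85


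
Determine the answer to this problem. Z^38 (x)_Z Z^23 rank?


rank(M(x)N) = rank(M)*rank(N)
38*23 = 874


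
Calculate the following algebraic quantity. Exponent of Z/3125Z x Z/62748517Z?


Exponent = lcm of the cyclic orders; pairwise coprime => product.
5^5*13^7=3125*62748517=196089115625


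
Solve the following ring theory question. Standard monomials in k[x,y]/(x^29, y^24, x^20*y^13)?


k[x,y]/I, I = (x^29, y^24, x^20*y^13)
Rect: 29x24=696. Corner: (29-20)x(24-13)=99.
dim = 696-99 = 597


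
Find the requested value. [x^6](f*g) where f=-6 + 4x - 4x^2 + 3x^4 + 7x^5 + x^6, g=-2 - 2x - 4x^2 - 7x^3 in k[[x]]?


[x^6] = sum a_i*b_j, i+j=6
  3*-4=-12
  7*-2=-14
  1*-2=-2
Sum=-28


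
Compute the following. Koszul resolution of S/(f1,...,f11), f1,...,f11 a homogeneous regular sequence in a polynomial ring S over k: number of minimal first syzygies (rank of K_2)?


Regular sequence => Koszul complex is the minimal free resolution.
Syz_1 minimally generated by Koszul relations f_i*e_j - f_j*e_i (i<j): mu(Syz_1) = beta_2 = C(m,2) = m(m-1)/2
m=11
11*10/2 = 55


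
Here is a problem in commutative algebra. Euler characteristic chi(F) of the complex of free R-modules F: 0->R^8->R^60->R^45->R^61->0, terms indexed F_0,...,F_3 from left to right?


chi = sum (-1)^i * rank:
(-1)^0*8=8
(-1)^1*60=-60
(-1)^2*45=45
(-1)^3*61=-61
chi=-68


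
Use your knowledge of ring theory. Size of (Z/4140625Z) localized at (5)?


5-primary part: 4140625=5^7*53
Size=5^7=78125


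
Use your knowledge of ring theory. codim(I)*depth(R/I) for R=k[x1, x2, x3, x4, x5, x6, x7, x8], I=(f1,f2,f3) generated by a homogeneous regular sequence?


codim=3, depth=dim(R/I)=8-3=5
Product=3*5=15


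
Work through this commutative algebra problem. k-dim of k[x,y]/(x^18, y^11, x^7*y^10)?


k[x,y]/I, I = (x^18, y^11, x^7*y^10)
Rect: 18x11=198. Corner: (18-7)x(11-10)=11.
dim = 198-11 = 187


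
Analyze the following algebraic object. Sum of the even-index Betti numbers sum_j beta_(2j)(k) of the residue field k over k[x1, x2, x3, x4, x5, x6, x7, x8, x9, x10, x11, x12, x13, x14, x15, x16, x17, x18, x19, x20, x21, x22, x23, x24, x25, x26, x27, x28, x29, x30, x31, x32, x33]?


Koszul resolution: beta_i(k)=C(n,i), n=33
sum_even C(33,i) = 2^(n-1) = 2^32 = 4294967296


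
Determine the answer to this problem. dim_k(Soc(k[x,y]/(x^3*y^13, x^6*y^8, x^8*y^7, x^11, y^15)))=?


Socle = ann(m) = span of standard monomials u with x*u, y*u in I (staircase corners).
Minimal generators: x^11, x^8*y^7, x^6*y^8, x^3*y^13, y^15
Corners: x^2y^14, x^5y^12, x^7y^7, x^10y^6
Socle dim=4


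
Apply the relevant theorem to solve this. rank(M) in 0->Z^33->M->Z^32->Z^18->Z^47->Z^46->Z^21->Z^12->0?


Alt sum=0:
(-1)^0*33 + (-1)^1*? + (-1)^2*32 + (-1)^3*18 + (-1)^4*47 + (-1)^5*46 + (-1)^6*21 + (-1)^7*12=0
rank(M)=57


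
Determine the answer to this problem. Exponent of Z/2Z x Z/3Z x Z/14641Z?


Exponent = lcm of the cyclic orders; pairwise coprime => product.
2^1*3^1*11^4=2*3*14641=87846


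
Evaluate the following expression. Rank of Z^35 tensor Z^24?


rank(M(x)N) = rank(M)*rank(N)
35*24 = 840


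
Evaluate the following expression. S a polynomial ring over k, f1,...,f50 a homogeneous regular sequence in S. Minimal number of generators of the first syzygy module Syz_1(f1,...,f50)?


Regular sequence => Koszul complex is the minimal free resolution.
Syz_1 minimally generated by Koszul relations f_i*e_j - f_j*e_i (i<j): mu(Syz_1) = beta_2 = C(m,2) = m(m-1)/2
m=50
50*49/2 = 1225


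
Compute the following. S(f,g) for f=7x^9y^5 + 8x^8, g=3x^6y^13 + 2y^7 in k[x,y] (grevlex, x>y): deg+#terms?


LT(f)=7x^9y^5, LT(g)=3x^6y^13
lcm(LM)=x^9y^13
S(f,g) (scaled by 21 to clear denominators) = 3y^8*f - 7x^3*g = 24x^8y^8 - 14x^3y^7
2 terms, deg 16.
16+2=18


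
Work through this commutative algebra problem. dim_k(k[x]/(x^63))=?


Basis: 1,x,...,x^62
dim=63


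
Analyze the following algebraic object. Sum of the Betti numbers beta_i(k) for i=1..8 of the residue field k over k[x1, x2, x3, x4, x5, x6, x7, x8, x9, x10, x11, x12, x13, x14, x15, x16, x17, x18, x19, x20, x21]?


Koszul resolution: beta_i(k)=C(n,i), n=21
C(21,1)=21, C(21,2)=210, C(21,3)=1330, C(21,4)=5985, C(21,5)=20349, C(21,6)=54264, C(21,7)=116280, C(21,8)=203490
Sum=401929


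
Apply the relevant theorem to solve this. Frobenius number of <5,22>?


gcd(5,22)=1 => F=ab-a-b=5*22-5-22=110-27=83


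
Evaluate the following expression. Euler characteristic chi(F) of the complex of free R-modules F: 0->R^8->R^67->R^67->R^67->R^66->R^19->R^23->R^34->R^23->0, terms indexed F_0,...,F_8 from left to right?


chi = sum (-1)^i * rank:
(-1)^0*8=8
(-1)^1*67=-67
(-1)^2*67=67
(-1)^3*67=-67
(-1)^4*66=66
(-1)^5*19=-19
(-1)^6*23=23
(-1)^7*34=-34
(-1)^8*23=23
chi=0


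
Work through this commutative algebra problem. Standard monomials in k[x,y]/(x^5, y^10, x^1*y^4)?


k[x,y]/I, I = (x^5, y^10, x^1*y^4)
Rect: 5x10=50. Corner: (5-1)x(10-4)=24.
dim = 50-24 = 26


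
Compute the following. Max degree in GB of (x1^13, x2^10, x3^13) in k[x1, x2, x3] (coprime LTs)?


Pure powers, coprime LTs => already GB.
Degrees: 13, 10, 13
Max=13


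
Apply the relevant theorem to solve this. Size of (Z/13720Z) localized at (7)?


7-primary part: 13720=7^3*40
Size=7^3=343


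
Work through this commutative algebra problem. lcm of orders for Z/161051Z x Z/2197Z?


Exponent = lcm of the cyclic orders; pairwise coprime => product.
11^5*13^3=161051*2197=353829047


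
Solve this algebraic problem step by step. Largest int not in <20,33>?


gcd(20,33)=1 => F=ab-a-b=20*33-20-33=660-53=607


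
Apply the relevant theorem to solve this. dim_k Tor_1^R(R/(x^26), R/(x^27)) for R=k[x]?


Tor_1(R/I,R/J)=(I cap J)/IJ=(x^27)/(x^53)
dim=53-27=min(26,27)=26


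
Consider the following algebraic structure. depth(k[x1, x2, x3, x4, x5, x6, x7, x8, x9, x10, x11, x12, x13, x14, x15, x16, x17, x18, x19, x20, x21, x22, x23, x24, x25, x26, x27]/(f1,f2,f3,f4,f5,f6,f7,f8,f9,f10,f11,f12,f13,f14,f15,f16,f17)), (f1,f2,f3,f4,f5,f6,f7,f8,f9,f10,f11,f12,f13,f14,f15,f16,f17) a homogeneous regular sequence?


depth(R)=27
depth(R/I)=27-17=10


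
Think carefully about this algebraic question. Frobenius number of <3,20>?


gcd(3,20)=1 => F=ab-a-b=3*20-3-20=60-23=37


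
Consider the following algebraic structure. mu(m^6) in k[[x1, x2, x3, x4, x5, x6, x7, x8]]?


C(n+d-1,d)=C(13,6)=1716


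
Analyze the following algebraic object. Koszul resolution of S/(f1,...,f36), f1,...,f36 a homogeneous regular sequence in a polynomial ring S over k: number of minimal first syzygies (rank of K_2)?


Regular sequence => Koszul complex is the minimal free resolution.
Syz_1 minimally generated by Koszul relations f_i*e_j - f_j*e_i (i<j): mu(Syz_1) = beta_2 = C(m,2) = m(m-1)/2
m=36
36*35/2 = 630


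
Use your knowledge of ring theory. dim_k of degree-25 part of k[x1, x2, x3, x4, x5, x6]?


C(d+n-1,n-1)=C(30,5)=142506


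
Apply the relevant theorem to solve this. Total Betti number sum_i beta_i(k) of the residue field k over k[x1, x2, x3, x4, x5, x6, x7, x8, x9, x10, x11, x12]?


Koszul resolution: beta_i(k)=C(n,i), n=12
sum_i C(12,i) = 2^12 = 4096


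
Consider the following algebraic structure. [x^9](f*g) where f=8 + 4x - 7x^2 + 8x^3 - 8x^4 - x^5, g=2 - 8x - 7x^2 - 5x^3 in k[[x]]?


[x^9] = sum a_i*b_j, i+j=9
Sum=0


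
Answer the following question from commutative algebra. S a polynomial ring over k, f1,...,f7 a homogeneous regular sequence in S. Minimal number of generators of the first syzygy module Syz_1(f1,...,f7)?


Regular sequence => Koszul complex is the minimal free resolution.
Syz_1 minimally generated by Koszul relations f_i*e_j - f_j*e_i (i<j): mu(Syz_1) = beta_2 = C(m,2) = m(m-1)/2
m=7
7*6/2 = 21


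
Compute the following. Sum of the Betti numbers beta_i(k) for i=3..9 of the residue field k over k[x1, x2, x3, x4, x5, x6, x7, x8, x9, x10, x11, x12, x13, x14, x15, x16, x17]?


Koszul resolution: beta_i(k)=C(n,i), n=17
C(17,3)=680, C(17,4)=2380, C(17,5)=6188, C(17,6)=12376, C(17,7)=19448, C(17,8)=24310, C(17,9)=24310
Sum=89692


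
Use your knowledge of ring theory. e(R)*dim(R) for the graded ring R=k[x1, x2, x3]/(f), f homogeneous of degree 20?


e(R)=deg(f)=20, dim(R)=3-1=2
e*dim=20*2=40


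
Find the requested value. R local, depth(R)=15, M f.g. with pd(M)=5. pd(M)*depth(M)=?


pd+depth=15
depth=15-5=10
pd*depth=5*10=50


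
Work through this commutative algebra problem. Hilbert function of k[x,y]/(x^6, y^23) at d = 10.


k[x,y], I = (x^6, y^23), d = 10
Need i < 6 and d-i < 23.
Range: 0 <= i <= 5.
H(10) = 6


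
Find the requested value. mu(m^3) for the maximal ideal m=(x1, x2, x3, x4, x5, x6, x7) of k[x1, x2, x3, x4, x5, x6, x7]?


Graded Nakayama: mu(m^d) = dim_k (m^d/m^(d+1)) = #degree-3 monomials in 7 vars
C(n+d-1,d)=C(9,3)=84


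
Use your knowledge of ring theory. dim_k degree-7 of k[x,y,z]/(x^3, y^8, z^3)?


Need i<3, j<8, k<3 with i+j+k=7.
For each i, j ranges over max(0,7-i-2)..min(7,7-i):
  i=0: j in [5,7] -> 3
  i=1: j in [4,6] -> 3
  i=2: j in [3,5] -> 3
H(7) = 3+3+3 = 9


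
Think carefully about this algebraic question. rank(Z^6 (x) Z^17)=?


rank(M(x)N) = rank(M)*rank(N)
6*17 = 102


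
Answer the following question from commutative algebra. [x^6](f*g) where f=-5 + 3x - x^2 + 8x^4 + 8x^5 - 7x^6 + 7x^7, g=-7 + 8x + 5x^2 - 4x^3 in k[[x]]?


[x^6] = sum a_i*b_j, i+j=6
  8*5=40
  8*8=64
  -7*-7=49
Sum=153


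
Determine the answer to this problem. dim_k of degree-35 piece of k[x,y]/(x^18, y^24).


k[x,y], I = (x^18, y^24), d = 35
Need i < 18 and d-i < 24.
Range: 12 <= i <= 17.
H(35) = 6


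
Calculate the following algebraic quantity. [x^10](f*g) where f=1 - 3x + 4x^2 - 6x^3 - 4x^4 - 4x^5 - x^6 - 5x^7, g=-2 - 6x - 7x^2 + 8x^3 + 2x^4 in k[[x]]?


[x^10] = sum a_i*b_j, i+j=10
  -1*2=-2
  -5*8=-40
Sum=-42


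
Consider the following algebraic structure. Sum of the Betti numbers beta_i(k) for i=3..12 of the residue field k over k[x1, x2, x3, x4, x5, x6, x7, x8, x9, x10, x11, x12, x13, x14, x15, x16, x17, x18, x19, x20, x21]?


Koszul resolution: beta_i(k)=C(n,i), n=21
C(21,3)=1330, C(21,4)=5985, C(21,5)=20349, C(21,6)=54264, C(21,7)=116280, C(21,8)=203490, C(21,9)=293930, C(21,10)=352716, C(21,11)=352716, C(21,12)=293930
Sum=1694990


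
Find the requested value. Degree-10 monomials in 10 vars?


C(d+n-1,n-1)=C(19,9)=92378


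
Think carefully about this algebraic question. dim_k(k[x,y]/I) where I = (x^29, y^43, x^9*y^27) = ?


k[x,y]/I, I = (x^29, y^43, x^9*y^27)
Rect: 29x43=1247. Corner: (29-9)x(43-27)=320.
dim = 1247-320 = 927


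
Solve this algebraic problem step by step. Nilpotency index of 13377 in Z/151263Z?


13377^k mod 151263:
k=1: 13377
k=2: 0
First zero at k = 2


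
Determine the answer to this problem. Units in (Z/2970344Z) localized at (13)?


Local ring = Z/371293Z.
phi(371293) = 13^4*(13-1) = 342732


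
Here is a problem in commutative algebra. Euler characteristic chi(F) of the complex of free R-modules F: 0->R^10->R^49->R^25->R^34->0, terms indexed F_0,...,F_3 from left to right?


chi = sum (-1)^i * rank:
(-1)^0*10=10
(-1)^1*49=-49
(-1)^2*25=25
(-1)^3*34=-34
chi=-48


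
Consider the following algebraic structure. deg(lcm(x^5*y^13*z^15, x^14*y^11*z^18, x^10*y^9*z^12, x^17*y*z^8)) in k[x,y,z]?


lcm = componentwise max:
x: max(5,14,10,17)=17
y: max(13,11,9,1)=13
z: max(15,18,12,8)=18
Total=17+13+18=48


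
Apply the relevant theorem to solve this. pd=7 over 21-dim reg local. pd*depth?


pd+depth=21
depth=21-7=14
pd*depth=7*14=98


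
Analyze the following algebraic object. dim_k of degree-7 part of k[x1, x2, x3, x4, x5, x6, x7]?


C(d+n-1,n-1)=C(13,6)=1716


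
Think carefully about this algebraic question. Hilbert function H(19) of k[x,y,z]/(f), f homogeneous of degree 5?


C(21,2)-C(16,2)=210-120=90


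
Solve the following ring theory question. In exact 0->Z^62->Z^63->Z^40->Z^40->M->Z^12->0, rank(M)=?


Alt sum=0:
(-1)^0*62 + (-1)^1*63 + (-1)^2*40 + (-1)^3*40 + (-1)^4*? + (-1)^5*12=0
rank(M)=13


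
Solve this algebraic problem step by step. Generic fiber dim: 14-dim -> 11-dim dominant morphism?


dim(fiber)=dim(X)-dim(Y)=14-11=3


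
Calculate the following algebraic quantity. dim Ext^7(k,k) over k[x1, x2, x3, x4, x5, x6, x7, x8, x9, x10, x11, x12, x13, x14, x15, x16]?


C(n,i)=C(16,7)=11440


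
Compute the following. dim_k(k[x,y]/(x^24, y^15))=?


Basis: x^i*y^j, i<24, j<15
24*15=360


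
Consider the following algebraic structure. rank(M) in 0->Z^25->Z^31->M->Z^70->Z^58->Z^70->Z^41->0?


Alt sum=0:
(-1)^0*25 + (-1)^1*31 + (-1)^2*? + (-1)^3*70 + (-1)^4*58 + (-1)^5*70 + (-1)^6*41=0
rank(M)=47


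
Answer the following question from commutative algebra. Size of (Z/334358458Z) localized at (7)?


7-primary part: 334358458=7^8*58
Size=7^8=5764801


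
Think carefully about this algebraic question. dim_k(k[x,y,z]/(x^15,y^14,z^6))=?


Basis: x^iy^jz^k, i<15,j<14,k<6
15*14*6=1260


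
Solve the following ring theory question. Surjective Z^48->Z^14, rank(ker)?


rank(ker) = 48-14 = 34


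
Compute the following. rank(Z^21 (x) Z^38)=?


rank(M(x)N) = rank(M)*rank(N)
21*38 = 798


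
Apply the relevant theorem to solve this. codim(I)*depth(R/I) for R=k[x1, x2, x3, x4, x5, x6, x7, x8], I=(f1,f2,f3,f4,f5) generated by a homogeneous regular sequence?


codim=5, depth=dim(R/I)=8-5=3
Product=5*3=15


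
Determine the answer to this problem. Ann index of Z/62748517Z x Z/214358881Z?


Exponent = lcm of the cyclic orders; pairwise coprime => product.
13^7*11^8=62748517*214358881=13450701888529477


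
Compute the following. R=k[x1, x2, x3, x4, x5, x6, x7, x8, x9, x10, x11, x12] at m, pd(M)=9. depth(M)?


pd+depth=depth(R)=12
depth=12-9=3


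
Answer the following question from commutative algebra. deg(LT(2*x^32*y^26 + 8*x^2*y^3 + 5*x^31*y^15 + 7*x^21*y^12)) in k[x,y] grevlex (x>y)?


LT: 2*x^32*y^26
deg_x=32, deg_y=26
Total=32+26=58


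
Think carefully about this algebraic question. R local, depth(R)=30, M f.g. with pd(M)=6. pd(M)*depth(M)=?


pd+depth=30
depth=30-6=24
pd*depth=6*24=144


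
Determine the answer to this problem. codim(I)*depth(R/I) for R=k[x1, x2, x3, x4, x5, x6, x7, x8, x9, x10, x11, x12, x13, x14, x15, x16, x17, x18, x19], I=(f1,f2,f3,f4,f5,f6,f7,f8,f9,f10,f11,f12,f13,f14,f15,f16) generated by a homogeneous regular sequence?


codim=16, depth=dim(R/I)=19-16=3
Product=16*3=48


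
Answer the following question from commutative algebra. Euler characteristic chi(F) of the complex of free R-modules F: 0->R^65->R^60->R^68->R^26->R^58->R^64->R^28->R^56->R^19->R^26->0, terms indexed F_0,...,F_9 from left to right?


chi = sum (-1)^i * rank:
(-1)^0*65=65
(-1)^1*60=-60
(-1)^2*68=68
(-1)^3*26=-26
(-1)^4*58=58
(-1)^5*64=-64
(-1)^6*28=28
(-1)^7*56=-56
(-1)^8*19=19
(-1)^9*26=-26
chi=6


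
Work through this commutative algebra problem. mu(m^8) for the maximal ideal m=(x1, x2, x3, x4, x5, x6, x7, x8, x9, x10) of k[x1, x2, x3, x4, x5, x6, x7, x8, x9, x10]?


Graded Nakayama: mu(m^d) = dim_k (m^d/m^(d+1)) = #degree-8 monomials in 10 vars
C(n+d-1,d)=C(17,8)=24310


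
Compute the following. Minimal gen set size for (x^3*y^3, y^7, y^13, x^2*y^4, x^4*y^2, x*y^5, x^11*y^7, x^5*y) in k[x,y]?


Remove redundant (divisible by others).
y^13 redundant.
x^11*y^7 redundant.
Min: x^5*y, x^4*y^2, x^3*y^3, x^2*y^4, x*y^5, y^7
Count=6


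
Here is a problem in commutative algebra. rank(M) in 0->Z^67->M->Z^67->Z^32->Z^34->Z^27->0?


Alt sum=0:
(-1)^0*67 + (-1)^1*? + (-1)^2*67 + (-1)^3*32 + (-1)^4*34 + (-1)^5*27=0
rank(M)=109


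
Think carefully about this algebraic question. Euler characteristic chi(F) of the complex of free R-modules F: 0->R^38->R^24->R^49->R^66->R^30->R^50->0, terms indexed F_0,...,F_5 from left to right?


chi = sum (-1)^i * rank:
(-1)^0*38=38
(-1)^1*24=-24
(-1)^2*49=49
(-1)^3*66=-66
(-1)^4*30=30
(-1)^5*50=-50
chi=-23


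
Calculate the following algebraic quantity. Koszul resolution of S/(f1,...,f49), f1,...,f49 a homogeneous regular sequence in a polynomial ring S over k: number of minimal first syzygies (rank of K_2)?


Regular sequence => Koszul complex is the minimal free resolution.
Syz_1 minimally generated by Koszul relations f_i*e_j - f_j*e_i (i<j): mu(Syz_1) = beta_2 = C(m,2) = m(m-1)/2
m=49
49*48/2 = 1176


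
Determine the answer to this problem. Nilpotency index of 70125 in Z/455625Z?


70125^k mod 455625:
k=1: 70125
k=2: 410625
k=3: 33750
k=4: 202500
k=5: 303750
k=6: 0
First zero at k = 6


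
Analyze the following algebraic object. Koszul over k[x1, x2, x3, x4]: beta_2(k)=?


C(n,i)=C(4,2)=6


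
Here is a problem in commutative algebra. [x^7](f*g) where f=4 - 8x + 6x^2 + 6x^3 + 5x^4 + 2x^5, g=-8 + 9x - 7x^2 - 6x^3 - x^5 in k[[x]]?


[x^7] = sum a_i*b_j, i+j=7
  6*-1=-6
  5*-6=-30
  2*-7=-14
Sum=-50


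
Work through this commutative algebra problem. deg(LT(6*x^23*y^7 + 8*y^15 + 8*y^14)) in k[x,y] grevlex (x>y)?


LT: 6*x^23*y^7
deg_x=23, deg_y=7
Total=23+7=30


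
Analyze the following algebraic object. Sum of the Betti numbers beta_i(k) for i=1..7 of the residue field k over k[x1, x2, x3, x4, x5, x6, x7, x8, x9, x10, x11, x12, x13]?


Koszul resolution: beta_i(k)=C(n,i), n=13
C(13,1)=13, C(13,2)=78, C(13,3)=286, C(13,4)=715, C(13,5)=1287, C(13,6)=1716, C(13,7)=1716
Sum=5811


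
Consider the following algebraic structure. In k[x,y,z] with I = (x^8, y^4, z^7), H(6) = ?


Need i<8, j<4, k<7 with i+j+k=6.
For each i, j ranges over max(0,6-i-6)..min(3,6-i):
  i=0: j in [0,3] -> 4
  i=1: j in [0,3] -> 4
  i=2: j in [0,3] -> 4
  i=3: j in [0,3] -> 4
  i=4: j in [0,2] -> 3
  i=5: j in [0,1] -> 2
  i=6: j in [0,0] -> 1
H(6) = 4+4+4+4+3+2+1 = 22


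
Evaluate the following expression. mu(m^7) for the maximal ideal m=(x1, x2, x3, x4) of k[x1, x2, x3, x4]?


Graded Nakayama: mu(m^d) = dim_k (m^d/m^(d+1)) = #degree-7 monomials in 4 vars
C(n+d-1,d)=C(10,7)=120


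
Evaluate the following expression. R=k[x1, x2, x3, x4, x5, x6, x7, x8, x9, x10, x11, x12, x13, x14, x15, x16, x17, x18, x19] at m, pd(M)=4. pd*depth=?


pd+depth=19
depth=19-4=15
pd*depth=4*15=60
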